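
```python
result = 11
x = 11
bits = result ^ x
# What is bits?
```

Answer: 0

Derivation:
Trace (tracking bits):
result = 11  # -> result = 11
x = 11  # -> x = 11
bits = result ^ x  # -> bits = 0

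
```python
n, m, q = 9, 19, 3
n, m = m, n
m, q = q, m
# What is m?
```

Trace (tracking m):
n, m, q = (9, 19, 3)  # -> n = 9, m = 19, q = 3
n, m = (m, n)  # -> n = 19, m = 9
m, q = (q, m)  # -> m = 3, q = 9

Answer: 3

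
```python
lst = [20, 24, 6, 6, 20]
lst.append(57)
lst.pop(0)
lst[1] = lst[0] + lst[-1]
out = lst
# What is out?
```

Trace (tracking out):
lst = [20, 24, 6, 6, 20]  # -> lst = [20, 24, 6, 6, 20]
lst.append(57)  # -> lst = [20, 24, 6, 6, 20, 57]
lst.pop(0)  # -> lst = [24, 6, 6, 20, 57]
lst[1] = lst[0] + lst[-1]  # -> lst = [24, 81, 6, 20, 57]
out = lst  # -> out = [24, 81, 6, 20, 57]

Answer: [24, 81, 6, 20, 57]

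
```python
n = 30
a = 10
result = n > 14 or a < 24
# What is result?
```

Trace (tracking result):
n = 30  # -> n = 30
a = 10  # -> a = 10
result = n > 14 or a < 24  # -> result = True

Answer: True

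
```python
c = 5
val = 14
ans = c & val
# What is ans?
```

Answer: 4

Derivation:
Trace (tracking ans):
c = 5  # -> c = 5
val = 14  # -> val = 14
ans = c & val  # -> ans = 4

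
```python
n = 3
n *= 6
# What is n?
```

Trace (tracking n):
n = 3  # -> n = 3
n *= 6  # -> n = 18

Answer: 18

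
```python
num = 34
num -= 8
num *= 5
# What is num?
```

Answer: 130

Derivation:
Trace (tracking num):
num = 34  # -> num = 34
num -= 8  # -> num = 26
num *= 5  # -> num = 130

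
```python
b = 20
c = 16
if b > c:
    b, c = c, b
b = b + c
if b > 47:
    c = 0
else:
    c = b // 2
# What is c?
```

Trace (tracking c):
b = 20  # -> b = 20
c = 16  # -> c = 16
if b > c:  # condition is True
    b, c = (c, b)  # -> b = 16, c = 20
b = b + c  # -> b = 36
if b > 47:  # condition is False
else:
    c = b // 2  # -> c = 18

Answer: 18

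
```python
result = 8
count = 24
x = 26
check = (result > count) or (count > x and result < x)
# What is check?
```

Trace (tracking check):
result = 8  # -> result = 8
count = 24  # -> count = 24
x = 26  # -> x = 26
check = result > count or (count > x and result < x)  # -> check = False

Answer: False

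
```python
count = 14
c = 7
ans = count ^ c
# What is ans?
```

Answer: 9

Derivation:
Trace (tracking ans):
count = 14  # -> count = 14
c = 7  # -> c = 7
ans = count ^ c  # -> ans = 9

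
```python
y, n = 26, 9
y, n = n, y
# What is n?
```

Answer: 26

Derivation:
Trace (tracking n):
y, n = (26, 9)  # -> y = 26, n = 9
y, n = (n, y)  # -> y = 9, n = 26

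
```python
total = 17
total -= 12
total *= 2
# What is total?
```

Trace (tracking total):
total = 17  # -> total = 17
total -= 12  # -> total = 5
total *= 2  # -> total = 10

Answer: 10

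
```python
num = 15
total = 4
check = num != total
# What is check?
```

Answer: True

Derivation:
Trace (tracking check):
num = 15  # -> num = 15
total = 4  # -> total = 4
check = num != total  # -> check = True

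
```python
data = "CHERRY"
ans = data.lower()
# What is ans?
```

Answer: 'cherry'

Derivation:
Trace (tracking ans):
data = 'CHERRY'  # -> data = 'CHERRY'
ans = data.lower()  # -> ans = 'cherry'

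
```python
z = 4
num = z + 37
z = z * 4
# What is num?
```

Answer: 41

Derivation:
Trace (tracking num):
z = 4  # -> z = 4
num = z + 37  # -> num = 41
z = z * 4  # -> z = 16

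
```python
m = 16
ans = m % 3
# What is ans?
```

Trace (tracking ans):
m = 16  # -> m = 16
ans = m % 3  # -> ans = 1

Answer: 1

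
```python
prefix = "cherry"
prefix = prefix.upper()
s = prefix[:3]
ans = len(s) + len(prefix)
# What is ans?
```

Answer: 9

Derivation:
Trace (tracking ans):
prefix = 'cherry'  # -> prefix = 'cherry'
prefix = prefix.upper()  # -> prefix = 'CHERRY'
s = prefix[:3]  # -> s = 'CHE'
ans = len(s) + len(prefix)  # -> ans = 9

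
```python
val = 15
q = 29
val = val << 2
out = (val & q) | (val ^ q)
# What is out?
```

Trace (tracking out):
val = 15  # -> val = 15
q = 29  # -> q = 29
val = val << 2  # -> val = 60
out = val & q | val ^ q  # -> out = 61

Answer: 61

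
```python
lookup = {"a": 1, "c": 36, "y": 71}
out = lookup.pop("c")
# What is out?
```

Trace (tracking out):
lookup = {'a': 1, 'c': 36, 'y': 71}  # -> lookup = {'a': 1, 'c': 36, 'y': 71}
out = lookup.pop('c')  # -> out = 36

Answer: 36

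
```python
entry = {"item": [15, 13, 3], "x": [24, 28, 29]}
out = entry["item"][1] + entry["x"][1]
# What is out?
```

Answer: 41

Derivation:
Trace (tracking out):
entry = {'item': [15, 13, 3], 'x': [24, 28, 29]}  # -> entry = {'item': [15, 13, 3], 'x': [24, 28, 29]}
out = entry['item'][1] + entry['x'][1]  # -> out = 41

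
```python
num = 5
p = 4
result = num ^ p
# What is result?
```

Answer: 1

Derivation:
Trace (tracking result):
num = 5  # -> num = 5
p = 4  # -> p = 4
result = num ^ p  # -> result = 1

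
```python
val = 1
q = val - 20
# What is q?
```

Answer: -19

Derivation:
Trace (tracking q):
val = 1  # -> val = 1
q = val - 20  # -> q = -19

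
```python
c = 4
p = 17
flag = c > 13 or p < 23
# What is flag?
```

Answer: True

Derivation:
Trace (tracking flag):
c = 4  # -> c = 4
p = 17  # -> p = 17
flag = c > 13 or p < 23  # -> flag = True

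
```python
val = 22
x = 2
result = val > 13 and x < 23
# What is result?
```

Trace (tracking result):
val = 22  # -> val = 22
x = 2  # -> x = 2
result = val > 13 and x < 23  # -> result = True

Answer: True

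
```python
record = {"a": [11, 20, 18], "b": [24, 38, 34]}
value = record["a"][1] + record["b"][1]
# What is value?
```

Trace (tracking value):
record = {'a': [11, 20, 18], 'b': [24, 38, 34]}  # -> record = {'a': [11, 20, 18], 'b': [24, 38, 34]}
value = record['a'][1] + record['b'][1]  # -> value = 58

Answer: 58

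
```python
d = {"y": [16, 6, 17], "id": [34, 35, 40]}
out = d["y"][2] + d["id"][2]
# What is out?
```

Trace (tracking out):
d = {'y': [16, 6, 17], 'id': [34, 35, 40]}  # -> d = {'y': [16, 6, 17], 'id': [34, 35, 40]}
out = d['y'][2] + d['id'][2]  # -> out = 57

Answer: 57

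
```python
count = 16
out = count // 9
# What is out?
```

Answer: 1

Derivation:
Trace (tracking out):
count = 16  # -> count = 16
out = count // 9  # -> out = 1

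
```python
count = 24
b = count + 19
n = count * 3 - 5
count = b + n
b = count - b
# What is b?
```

Trace (tracking b):
count = 24  # -> count = 24
b = count + 19  # -> b = 43
n = count * 3 - 5  # -> n = 67
count = b + n  # -> count = 110
b = count - b  # -> b = 67

Answer: 67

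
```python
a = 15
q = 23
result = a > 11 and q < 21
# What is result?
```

Answer: False

Derivation:
Trace (tracking result):
a = 15  # -> a = 15
q = 23  # -> q = 23
result = a > 11 and q < 21  # -> result = False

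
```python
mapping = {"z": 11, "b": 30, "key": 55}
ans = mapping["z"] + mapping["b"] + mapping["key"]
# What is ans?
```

Answer: 96

Derivation:
Trace (tracking ans):
mapping = {'z': 11, 'b': 30, 'key': 55}  # -> mapping = {'z': 11, 'b': 30, 'key': 55}
ans = mapping['z'] + mapping['b'] + mapping['key']  # -> ans = 96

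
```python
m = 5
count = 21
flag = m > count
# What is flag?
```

Answer: False

Derivation:
Trace (tracking flag):
m = 5  # -> m = 5
count = 21  # -> count = 21
flag = m > count  # -> flag = False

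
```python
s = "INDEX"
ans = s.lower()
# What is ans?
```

Answer: 'index'

Derivation:
Trace (tracking ans):
s = 'INDEX'  # -> s = 'INDEX'
ans = s.lower()  # -> ans = 'index'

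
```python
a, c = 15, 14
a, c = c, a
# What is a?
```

Trace (tracking a):
a, c = (15, 14)  # -> a = 15, c = 14
a, c = (c, a)  # -> a = 14, c = 15

Answer: 14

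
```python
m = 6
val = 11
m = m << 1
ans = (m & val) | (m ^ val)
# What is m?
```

Answer: 12

Derivation:
Trace (tracking m):
m = 6  # -> m = 6
val = 11  # -> val = 11
m = m << 1  # -> m = 12
ans = m & val | m ^ val  # -> ans = 15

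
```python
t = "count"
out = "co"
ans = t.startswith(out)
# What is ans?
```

Answer: True

Derivation:
Trace (tracking ans):
t = 'count'  # -> t = 'count'
out = 'co'  # -> out = 'co'
ans = t.startswith(out)  # -> ans = True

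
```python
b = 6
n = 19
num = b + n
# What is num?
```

Answer: 25

Derivation:
Trace (tracking num):
b = 6  # -> b = 6
n = 19  # -> n = 19
num = b + n  # -> num = 25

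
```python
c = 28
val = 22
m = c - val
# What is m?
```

Answer: 6

Derivation:
Trace (tracking m):
c = 28  # -> c = 28
val = 22  # -> val = 22
m = c - val  # -> m = 6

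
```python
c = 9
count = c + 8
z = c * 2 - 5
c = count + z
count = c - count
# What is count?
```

Answer: 13

Derivation:
Trace (tracking count):
c = 9  # -> c = 9
count = c + 8  # -> count = 17
z = c * 2 - 5  # -> z = 13
c = count + z  # -> c = 30
count = c - count  # -> count = 13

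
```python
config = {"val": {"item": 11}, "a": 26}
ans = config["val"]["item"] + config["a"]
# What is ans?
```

Answer: 37

Derivation:
Trace (tracking ans):
config = {'val': {'item': 11}, 'a': 26}  # -> config = {'val': {'item': 11}, 'a': 26}
ans = config['val']['item'] + config['a']  # -> ans = 37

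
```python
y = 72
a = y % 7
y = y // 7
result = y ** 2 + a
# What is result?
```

Answer: 102

Derivation:
Trace (tracking result):
y = 72  # -> y = 72
a = y % 7  # -> a = 2
y = y // 7  # -> y = 10
result = y ** 2 + a  # -> result = 102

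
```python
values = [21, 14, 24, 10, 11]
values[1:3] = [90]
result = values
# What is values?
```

Trace (tracking values):
values = [21, 14, 24, 10, 11]  # -> values = [21, 14, 24, 10, 11]
values[1:3] = [90]  # -> values = [21, 90, 10, 11]
result = values  # -> result = [21, 90, 10, 11]

Answer: [21, 90, 10, 11]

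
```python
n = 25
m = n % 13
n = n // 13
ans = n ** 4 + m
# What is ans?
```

Answer: 13

Derivation:
Trace (tracking ans):
n = 25  # -> n = 25
m = n % 13  # -> m = 12
n = n // 13  # -> n = 1
ans = n ** 4 + m  # -> ans = 13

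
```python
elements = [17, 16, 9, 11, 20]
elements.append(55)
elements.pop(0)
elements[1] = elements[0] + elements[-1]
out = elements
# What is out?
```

Answer: [16, 71, 11, 20, 55]

Derivation:
Trace (tracking out):
elements = [17, 16, 9, 11, 20]  # -> elements = [17, 16, 9, 11, 20]
elements.append(55)  # -> elements = [17, 16, 9, 11, 20, 55]
elements.pop(0)  # -> elements = [16, 9, 11, 20, 55]
elements[1] = elements[0] + elements[-1]  # -> elements = [16, 71, 11, 20, 55]
out = elements  # -> out = [16, 71, 11, 20, 55]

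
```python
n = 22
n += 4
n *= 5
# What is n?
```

Trace (tracking n):
n = 22  # -> n = 22
n += 4  # -> n = 26
n *= 5  # -> n = 130

Answer: 130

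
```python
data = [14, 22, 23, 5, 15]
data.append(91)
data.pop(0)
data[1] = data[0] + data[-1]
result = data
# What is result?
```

Answer: [22, 113, 5, 15, 91]

Derivation:
Trace (tracking result):
data = [14, 22, 23, 5, 15]  # -> data = [14, 22, 23, 5, 15]
data.append(91)  # -> data = [14, 22, 23, 5, 15, 91]
data.pop(0)  # -> data = [22, 23, 5, 15, 91]
data[1] = data[0] + data[-1]  # -> data = [22, 113, 5, 15, 91]
result = data  # -> result = [22, 113, 5, 15, 91]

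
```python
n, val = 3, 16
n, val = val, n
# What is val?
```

Trace (tracking val):
n, val = (3, 16)  # -> n = 3, val = 16
n, val = (val, n)  # -> n = 16, val = 3

Answer: 3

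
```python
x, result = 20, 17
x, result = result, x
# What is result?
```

Trace (tracking result):
x, result = (20, 17)  # -> x = 20, result = 17
x, result = (result, x)  # -> x = 17, result = 20

Answer: 20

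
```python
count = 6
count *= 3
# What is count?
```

Answer: 18

Derivation:
Trace (tracking count):
count = 6  # -> count = 6
count *= 3  # -> count = 18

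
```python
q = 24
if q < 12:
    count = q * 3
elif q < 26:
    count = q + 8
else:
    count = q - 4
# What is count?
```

Trace (tracking count):
q = 24  # -> q = 24
if q < 12:  # condition is False
elif q < 26:  # condition is True
    count = q + 8  # -> count = 32

Answer: 32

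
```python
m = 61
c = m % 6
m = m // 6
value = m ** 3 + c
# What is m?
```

Answer: 10

Derivation:
Trace (tracking m):
m = 61  # -> m = 61
c = m % 6  # -> c = 1
m = m // 6  # -> m = 10
value = m ** 3 + c  # -> value = 1001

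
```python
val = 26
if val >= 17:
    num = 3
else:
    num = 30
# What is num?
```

Trace (tracking num):
val = 26  # -> val = 26
if val >= 17:  # condition is True
    num = 3  # -> num = 3

Answer: 3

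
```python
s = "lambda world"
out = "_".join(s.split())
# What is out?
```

Answer: 'lambda_world'

Derivation:
Trace (tracking out):
s = 'lambda world'  # -> s = 'lambda world'
out = '_'.join(s.split())  # -> out = 'lambda_world'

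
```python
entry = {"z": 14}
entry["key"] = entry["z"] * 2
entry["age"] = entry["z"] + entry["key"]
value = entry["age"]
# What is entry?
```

Trace (tracking entry):
entry = {'z': 14}  # -> entry = {'z': 14}
entry['key'] = entry['z'] * 2  # -> entry = {'z': 14, 'key': 28}
entry['age'] = entry['z'] + entry['key']  # -> entry = {'z': 14, 'key': 28, 'age': 42}
value = entry['age']  # -> value = 42

Answer: {'z': 14, 'key': 28, 'age': 42}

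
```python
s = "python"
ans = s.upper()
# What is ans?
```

Answer: 'PYTHON'

Derivation:
Trace (tracking ans):
s = 'python'  # -> s = 'python'
ans = s.upper()  # -> ans = 'PYTHON'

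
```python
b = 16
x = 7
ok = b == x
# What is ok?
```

Trace (tracking ok):
b = 16  # -> b = 16
x = 7  # -> x = 7
ok = b == x  # -> ok = False

Answer: False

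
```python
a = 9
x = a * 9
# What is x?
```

Answer: 81

Derivation:
Trace (tracking x):
a = 9  # -> a = 9
x = a * 9  # -> x = 81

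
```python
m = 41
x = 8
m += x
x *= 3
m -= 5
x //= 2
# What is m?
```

Trace (tracking m):
m = 41  # -> m = 41
x = 8  # -> x = 8
m += x  # -> m = 49
x *= 3  # -> x = 24
m -= 5  # -> m = 44
x //= 2  # -> x = 12

Answer: 44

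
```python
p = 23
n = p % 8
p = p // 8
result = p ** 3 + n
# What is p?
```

Trace (tracking p):
p = 23  # -> p = 23
n = p % 8  # -> n = 7
p = p // 8  # -> p = 2
result = p ** 3 + n  # -> result = 15

Answer: 2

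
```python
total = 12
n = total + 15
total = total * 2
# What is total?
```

Answer: 24

Derivation:
Trace (tracking total):
total = 12  # -> total = 12
n = total + 15  # -> n = 27
total = total * 2  # -> total = 24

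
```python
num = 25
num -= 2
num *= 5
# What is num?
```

Answer: 115

Derivation:
Trace (tracking num):
num = 25  # -> num = 25
num -= 2  # -> num = 23
num *= 5  # -> num = 115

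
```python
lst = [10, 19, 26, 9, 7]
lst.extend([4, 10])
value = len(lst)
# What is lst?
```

Trace (tracking lst):
lst = [10, 19, 26, 9, 7]  # -> lst = [10, 19, 26, 9, 7]
lst.extend([4, 10])  # -> lst = [10, 19, 26, 9, 7, 4, 10]
value = len(lst)  # -> value = 7

Answer: [10, 19, 26, 9, 7, 4, 10]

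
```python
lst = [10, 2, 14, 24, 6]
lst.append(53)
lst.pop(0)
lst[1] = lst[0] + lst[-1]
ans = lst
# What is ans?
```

Answer: [2, 55, 24, 6, 53]

Derivation:
Trace (tracking ans):
lst = [10, 2, 14, 24, 6]  # -> lst = [10, 2, 14, 24, 6]
lst.append(53)  # -> lst = [10, 2, 14, 24, 6, 53]
lst.pop(0)  # -> lst = [2, 14, 24, 6, 53]
lst[1] = lst[0] + lst[-1]  # -> lst = [2, 55, 24, 6, 53]
ans = lst  # -> ans = [2, 55, 24, 6, 53]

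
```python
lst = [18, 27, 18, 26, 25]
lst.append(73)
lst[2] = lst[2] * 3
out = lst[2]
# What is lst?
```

Answer: [18, 27, 54, 26, 25, 73]

Derivation:
Trace (tracking lst):
lst = [18, 27, 18, 26, 25]  # -> lst = [18, 27, 18, 26, 25]
lst.append(73)  # -> lst = [18, 27, 18, 26, 25, 73]
lst[2] = lst[2] * 3  # -> lst = [18, 27, 54, 26, 25, 73]
out = lst[2]  # -> out = 54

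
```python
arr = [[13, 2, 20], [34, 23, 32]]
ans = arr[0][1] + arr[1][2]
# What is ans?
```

Trace (tracking ans):
arr = [[13, 2, 20], [34, 23, 32]]  # -> arr = [[13, 2, 20], [34, 23, 32]]
ans = arr[0][1] + arr[1][2]  # -> ans = 34

Answer: 34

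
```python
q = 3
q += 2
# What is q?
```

Answer: 5

Derivation:
Trace (tracking q):
q = 3  # -> q = 3
q += 2  # -> q = 5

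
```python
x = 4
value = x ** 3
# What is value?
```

Answer: 64

Derivation:
Trace (tracking value):
x = 4  # -> x = 4
value = x ** 3  # -> value = 64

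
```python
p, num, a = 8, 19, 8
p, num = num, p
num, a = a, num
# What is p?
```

Trace (tracking p):
p, num, a = (8, 19, 8)  # -> p = 8, num = 19, a = 8
p, num = (num, p)  # -> p = 19, num = 8
num, a = (a, num)  # -> num = 8, a = 8

Answer: 19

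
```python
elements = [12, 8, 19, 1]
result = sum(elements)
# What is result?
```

Trace (tracking result):
elements = [12, 8, 19, 1]  # -> elements = [12, 8, 19, 1]
result = sum(elements)  # -> result = 40

Answer: 40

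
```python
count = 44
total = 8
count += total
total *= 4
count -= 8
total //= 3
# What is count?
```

Answer: 44

Derivation:
Trace (tracking count):
count = 44  # -> count = 44
total = 8  # -> total = 8
count += total  # -> count = 52
total *= 4  # -> total = 32
count -= 8  # -> count = 44
total //= 3  # -> total = 10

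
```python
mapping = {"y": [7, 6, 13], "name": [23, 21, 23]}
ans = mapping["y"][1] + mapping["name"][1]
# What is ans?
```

Answer: 27

Derivation:
Trace (tracking ans):
mapping = {'y': [7, 6, 13], 'name': [23, 21, 23]}  # -> mapping = {'y': [7, 6, 13], 'name': [23, 21, 23]}
ans = mapping['y'][1] + mapping['name'][1]  # -> ans = 27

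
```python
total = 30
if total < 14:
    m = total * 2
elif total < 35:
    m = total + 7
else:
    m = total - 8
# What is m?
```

Trace (tracking m):
total = 30  # -> total = 30
if total < 14:  # condition is False
elif total < 35:  # condition is True
    m = total + 7  # -> m = 37

Answer: 37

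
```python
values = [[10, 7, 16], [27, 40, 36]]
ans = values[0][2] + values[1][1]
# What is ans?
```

Answer: 56

Derivation:
Trace (tracking ans):
values = [[10, 7, 16], [27, 40, 36]]  # -> values = [[10, 7, 16], [27, 40, 36]]
ans = values[0][2] + values[1][1]  # -> ans = 56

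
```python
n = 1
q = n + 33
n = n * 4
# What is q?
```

Answer: 34

Derivation:
Trace (tracking q):
n = 1  # -> n = 1
q = n + 33  # -> q = 34
n = n * 4  # -> n = 4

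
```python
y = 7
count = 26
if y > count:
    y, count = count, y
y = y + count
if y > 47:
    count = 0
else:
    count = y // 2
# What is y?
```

Answer: 33

Derivation:
Trace (tracking y):
y = 7  # -> y = 7
count = 26  # -> count = 26
if y > count:  # condition is False
y = y + count  # -> y = 33
if y > 47:  # condition is False
else:
    count = y // 2  # -> count = 16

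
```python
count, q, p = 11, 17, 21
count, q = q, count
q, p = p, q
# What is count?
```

Trace (tracking count):
count, q, p = (11, 17, 21)  # -> count = 11, q = 17, p = 21
count, q = (q, count)  # -> count = 17, q = 11
q, p = (p, q)  # -> q = 21, p = 11

Answer: 17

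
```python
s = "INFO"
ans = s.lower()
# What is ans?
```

Trace (tracking ans):
s = 'INFO'  # -> s = 'INFO'
ans = s.lower()  # -> ans = 'info'

Answer: 'info'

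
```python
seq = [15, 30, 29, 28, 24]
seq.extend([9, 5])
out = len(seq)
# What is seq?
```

Trace (tracking seq):
seq = [15, 30, 29, 28, 24]  # -> seq = [15, 30, 29, 28, 24]
seq.extend([9, 5])  # -> seq = [15, 30, 29, 28, 24, 9, 5]
out = len(seq)  # -> out = 7

Answer: [15, 30, 29, 28, 24, 9, 5]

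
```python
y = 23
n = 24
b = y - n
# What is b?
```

Trace (tracking b):
y = 23  # -> y = 23
n = 24  # -> n = 24
b = y - n  # -> b = -1

Answer: -1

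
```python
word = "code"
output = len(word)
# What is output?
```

Trace (tracking output):
word = 'code'  # -> word = 'code'
output = len(word)  # -> output = 4

Answer: 4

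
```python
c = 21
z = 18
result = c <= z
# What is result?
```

Answer: False

Derivation:
Trace (tracking result):
c = 21  # -> c = 21
z = 18  # -> z = 18
result = c <= z  # -> result = False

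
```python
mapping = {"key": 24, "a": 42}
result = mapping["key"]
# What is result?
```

Trace (tracking result):
mapping = {'key': 24, 'a': 42}  # -> mapping = {'key': 24, 'a': 42}
result = mapping['key']  # -> result = 24

Answer: 24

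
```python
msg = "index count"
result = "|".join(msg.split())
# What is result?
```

Answer: 'index|count'

Derivation:
Trace (tracking result):
msg = 'index count'  # -> msg = 'index count'
result = '|'.join(msg.split())  # -> result = 'index|count'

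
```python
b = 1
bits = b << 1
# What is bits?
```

Trace (tracking bits):
b = 1  # -> b = 1
bits = b << 1  # -> bits = 2

Answer: 2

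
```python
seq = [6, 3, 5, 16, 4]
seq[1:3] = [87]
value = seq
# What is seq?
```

Answer: [6, 87, 16, 4]

Derivation:
Trace (tracking seq):
seq = [6, 3, 5, 16, 4]  # -> seq = [6, 3, 5, 16, 4]
seq[1:3] = [87]  # -> seq = [6, 87, 16, 4]
value = seq  # -> value = [6, 87, 16, 4]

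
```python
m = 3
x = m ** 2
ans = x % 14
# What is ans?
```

Answer: 9

Derivation:
Trace (tracking ans):
m = 3  # -> m = 3
x = m ** 2  # -> x = 9
ans = x % 14  # -> ans = 9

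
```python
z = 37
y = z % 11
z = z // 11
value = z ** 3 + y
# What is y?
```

Trace (tracking y):
z = 37  # -> z = 37
y = z % 11  # -> y = 4
z = z // 11  # -> z = 3
value = z ** 3 + y  # -> value = 31

Answer: 4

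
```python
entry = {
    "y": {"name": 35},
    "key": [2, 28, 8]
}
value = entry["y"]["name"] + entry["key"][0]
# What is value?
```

Trace (tracking value):
entry = {'y': {'name': 35}, 'key': [2, 28, 8]}  # -> entry = {'y': {'name': 35}, 'key': [2, 28, 8]}
value = entry['y']['name'] + entry['key'][0]  # -> value = 37

Answer: 37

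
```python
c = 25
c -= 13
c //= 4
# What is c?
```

Trace (tracking c):
c = 25  # -> c = 25
c -= 13  # -> c = 12
c //= 4  # -> c = 3

Answer: 3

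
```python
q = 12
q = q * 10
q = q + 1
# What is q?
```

Trace (tracking q):
q = 12  # -> q = 12
q = q * 10  # -> q = 120
q = q + 1  # -> q = 121

Answer: 121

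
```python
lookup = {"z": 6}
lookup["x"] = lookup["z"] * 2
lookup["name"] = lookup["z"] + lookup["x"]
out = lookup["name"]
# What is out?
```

Trace (tracking out):
lookup = {'z': 6}  # -> lookup = {'z': 6}
lookup['x'] = lookup['z'] * 2  # -> lookup = {'z': 6, 'x': 12}
lookup['name'] = lookup['z'] + lookup['x']  # -> lookup = {'z': 6, 'x': 12, 'name': 18}
out = lookup['name']  # -> out = 18

Answer: 18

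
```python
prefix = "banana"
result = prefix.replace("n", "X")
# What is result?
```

Trace (tracking result):
prefix = 'banana'  # -> prefix = 'banana'
result = prefix.replace('n', 'X')  # -> result = 'baXaXa'

Answer: 'baXaXa'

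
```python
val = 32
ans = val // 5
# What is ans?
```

Trace (tracking ans):
val = 32  # -> val = 32
ans = val // 5  # -> ans = 6

Answer: 6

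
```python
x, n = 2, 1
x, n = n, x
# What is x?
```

Answer: 1

Derivation:
Trace (tracking x):
x, n = (2, 1)  # -> x = 2, n = 1
x, n = (n, x)  # -> x = 1, n = 2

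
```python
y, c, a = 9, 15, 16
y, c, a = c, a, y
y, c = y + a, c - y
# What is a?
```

Answer: 9

Derivation:
Trace (tracking a):
y, c, a = (9, 15, 16)  # -> y = 9, c = 15, a = 16
y, c, a = (c, a, y)  # -> y = 15, c = 16, a = 9
y, c = (y + a, c - y)  # -> y = 24, c = 1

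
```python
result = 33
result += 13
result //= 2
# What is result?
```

Trace (tracking result):
result = 33  # -> result = 33
result += 13  # -> result = 46
result //= 2  # -> result = 23

Answer: 23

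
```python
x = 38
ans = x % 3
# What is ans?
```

Trace (tracking ans):
x = 38  # -> x = 38
ans = x % 3  # -> ans = 2

Answer: 2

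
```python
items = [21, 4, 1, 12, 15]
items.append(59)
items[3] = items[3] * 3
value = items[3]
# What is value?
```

Trace (tracking value):
items = [21, 4, 1, 12, 15]  # -> items = [21, 4, 1, 12, 15]
items.append(59)  # -> items = [21, 4, 1, 12, 15, 59]
items[3] = items[3] * 3  # -> items = [21, 4, 1, 36, 15, 59]
value = items[3]  # -> value = 36

Answer: 36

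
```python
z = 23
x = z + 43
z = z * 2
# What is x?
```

Trace (tracking x):
z = 23  # -> z = 23
x = z + 43  # -> x = 66
z = z * 2  # -> z = 46

Answer: 66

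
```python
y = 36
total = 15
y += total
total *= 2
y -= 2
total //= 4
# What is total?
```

Trace (tracking total):
y = 36  # -> y = 36
total = 15  # -> total = 15
y += total  # -> y = 51
total *= 2  # -> total = 30
y -= 2  # -> y = 49
total //= 4  # -> total = 7

Answer: 7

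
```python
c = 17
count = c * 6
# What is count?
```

Trace (tracking count):
c = 17  # -> c = 17
count = c * 6  # -> count = 102

Answer: 102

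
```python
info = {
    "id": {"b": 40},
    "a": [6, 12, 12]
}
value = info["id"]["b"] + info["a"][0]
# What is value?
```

Answer: 46

Derivation:
Trace (tracking value):
info = {'id': {'b': 40}, 'a': [6, 12, 12]}  # -> info = {'id': {'b': 40}, 'a': [6, 12, 12]}
value = info['id']['b'] + info['a'][0]  # -> value = 46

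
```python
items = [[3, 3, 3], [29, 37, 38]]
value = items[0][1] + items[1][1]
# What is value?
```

Answer: 40

Derivation:
Trace (tracking value):
items = [[3, 3, 3], [29, 37, 38]]  # -> items = [[3, 3, 3], [29, 37, 38]]
value = items[0][1] + items[1][1]  # -> value = 40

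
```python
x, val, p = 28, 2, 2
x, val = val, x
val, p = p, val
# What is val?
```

Answer: 2

Derivation:
Trace (tracking val):
x, val, p = (28, 2, 2)  # -> x = 28, val = 2, p = 2
x, val = (val, x)  # -> x = 2, val = 28
val, p = (p, val)  # -> val = 2, p = 28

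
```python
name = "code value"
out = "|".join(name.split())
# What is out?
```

Trace (tracking out):
name = 'code value'  # -> name = 'code value'
out = '|'.join(name.split())  # -> out = 'code|value'

Answer: 'code|value'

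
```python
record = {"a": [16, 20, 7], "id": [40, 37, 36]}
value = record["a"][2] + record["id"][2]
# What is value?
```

Answer: 43

Derivation:
Trace (tracking value):
record = {'a': [16, 20, 7], 'id': [40, 37, 36]}  # -> record = {'a': [16, 20, 7], 'id': [40, 37, 36]}
value = record['a'][2] + record['id'][2]  # -> value = 43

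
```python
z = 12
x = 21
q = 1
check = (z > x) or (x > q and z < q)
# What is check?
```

Answer: False

Derivation:
Trace (tracking check):
z = 12  # -> z = 12
x = 21  # -> x = 21
q = 1  # -> q = 1
check = z > x or (x > q and z < q)  # -> check = False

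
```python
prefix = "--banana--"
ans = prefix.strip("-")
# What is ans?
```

Trace (tracking ans):
prefix = '--banana--'  # -> prefix = '--banana--'
ans = prefix.strip('-')  # -> ans = 'banana'

Answer: 'banana'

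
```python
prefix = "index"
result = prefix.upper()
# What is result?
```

Trace (tracking result):
prefix = 'index'  # -> prefix = 'index'
result = prefix.upper()  # -> result = 'INDEX'

Answer: 'INDEX'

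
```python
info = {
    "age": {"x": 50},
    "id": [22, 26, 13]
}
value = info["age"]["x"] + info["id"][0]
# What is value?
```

Answer: 72

Derivation:
Trace (tracking value):
info = {'age': {'x': 50}, 'id': [22, 26, 13]}  # -> info = {'age': {'x': 50}, 'id': [22, 26, 13]}
value = info['age']['x'] + info['id'][0]  # -> value = 72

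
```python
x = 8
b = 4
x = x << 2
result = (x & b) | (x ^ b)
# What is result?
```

Trace (tracking result):
x = 8  # -> x = 8
b = 4  # -> b = 4
x = x << 2  # -> x = 32
result = x & b | x ^ b  # -> result = 36

Answer: 36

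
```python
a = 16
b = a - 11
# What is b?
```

Trace (tracking b):
a = 16  # -> a = 16
b = a - 11  # -> b = 5

Answer: 5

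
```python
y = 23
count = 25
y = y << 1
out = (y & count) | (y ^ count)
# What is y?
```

Answer: 46

Derivation:
Trace (tracking y):
y = 23  # -> y = 23
count = 25  # -> count = 25
y = y << 1  # -> y = 46
out = y & count | y ^ count  # -> out = 63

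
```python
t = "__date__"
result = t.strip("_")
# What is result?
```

Trace (tracking result):
t = '__date__'  # -> t = '__date__'
result = t.strip('_')  # -> result = 'date'

Answer: 'date'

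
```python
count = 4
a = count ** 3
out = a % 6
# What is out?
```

Answer: 4

Derivation:
Trace (tracking out):
count = 4  # -> count = 4
a = count ** 3  # -> a = 64
out = a % 6  # -> out = 4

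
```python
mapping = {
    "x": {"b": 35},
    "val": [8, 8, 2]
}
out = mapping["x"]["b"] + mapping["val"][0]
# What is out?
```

Answer: 43

Derivation:
Trace (tracking out):
mapping = {'x': {'b': 35}, 'val': [8, 8, 2]}  # -> mapping = {'x': {'b': 35}, 'val': [8, 8, 2]}
out = mapping['x']['b'] + mapping['val'][0]  # -> out = 43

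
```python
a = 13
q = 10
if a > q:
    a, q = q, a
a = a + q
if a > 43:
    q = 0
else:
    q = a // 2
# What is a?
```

Answer: 23

Derivation:
Trace (tracking a):
a = 13  # -> a = 13
q = 10  # -> q = 10
if a > q:  # condition is True
    a, q = (q, a)  # -> a = 10, q = 13
a = a + q  # -> a = 23
if a > 43:  # condition is False
else:
    q = a // 2  # -> q = 11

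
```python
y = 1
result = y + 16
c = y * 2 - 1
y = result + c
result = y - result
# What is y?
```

Trace (tracking y):
y = 1  # -> y = 1
result = y + 16  # -> result = 17
c = y * 2 - 1  # -> c = 1
y = result + c  # -> y = 18
result = y - result  # -> result = 1

Answer: 18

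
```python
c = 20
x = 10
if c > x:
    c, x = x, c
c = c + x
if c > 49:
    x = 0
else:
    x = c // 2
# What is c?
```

Answer: 30

Derivation:
Trace (tracking c):
c = 20  # -> c = 20
x = 10  # -> x = 10
if c > x:  # condition is True
    c, x = (x, c)  # -> c = 10, x = 20
c = c + x  # -> c = 30
if c > 49:  # condition is False
else:
    x = c // 2  # -> x = 15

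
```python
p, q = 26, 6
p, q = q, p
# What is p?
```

Answer: 6

Derivation:
Trace (tracking p):
p, q = (26, 6)  # -> p = 26, q = 6
p, q = (q, p)  # -> p = 6, q = 26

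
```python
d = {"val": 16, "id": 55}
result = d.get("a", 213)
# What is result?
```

Trace (tracking result):
d = {'val': 16, 'id': 55}  # -> d = {'val': 16, 'id': 55}
result = d.get('a', 213)  # -> result = 213

Answer: 213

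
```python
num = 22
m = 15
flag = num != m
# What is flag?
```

Trace (tracking flag):
num = 22  # -> num = 22
m = 15  # -> m = 15
flag = num != m  # -> flag = True

Answer: True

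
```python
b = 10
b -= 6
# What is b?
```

Trace (tracking b):
b = 10  # -> b = 10
b -= 6  # -> b = 4

Answer: 4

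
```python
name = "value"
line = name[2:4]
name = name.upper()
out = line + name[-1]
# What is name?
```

Trace (tracking name):
name = 'value'  # -> name = 'value'
line = name[2:4]  # -> line = 'lu'
name = name.upper()  # -> name = 'VALUE'
out = line + name[-1]  # -> out = 'luE'

Answer: 'VALUE'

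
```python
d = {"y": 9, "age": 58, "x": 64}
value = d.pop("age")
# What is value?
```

Answer: 58

Derivation:
Trace (tracking value):
d = {'y': 9, 'age': 58, 'x': 64}  # -> d = {'y': 9, 'age': 58, 'x': 64}
value = d.pop('age')  # -> value = 58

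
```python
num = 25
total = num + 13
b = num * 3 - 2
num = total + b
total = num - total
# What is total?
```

Trace (tracking total):
num = 25  # -> num = 25
total = num + 13  # -> total = 38
b = num * 3 - 2  # -> b = 73
num = total + b  # -> num = 111
total = num - total  # -> total = 73

Answer: 73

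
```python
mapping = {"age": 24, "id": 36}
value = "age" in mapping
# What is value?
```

Answer: True

Derivation:
Trace (tracking value):
mapping = {'age': 24, 'id': 36}  # -> mapping = {'age': 24, 'id': 36}
value = 'age' in mapping  # -> value = True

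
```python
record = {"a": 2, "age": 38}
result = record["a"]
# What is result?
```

Answer: 2

Derivation:
Trace (tracking result):
record = {'a': 2, 'age': 38}  # -> record = {'a': 2, 'age': 38}
result = record['a']  # -> result = 2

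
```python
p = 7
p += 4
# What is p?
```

Answer: 11

Derivation:
Trace (tracking p):
p = 7  # -> p = 7
p += 4  # -> p = 11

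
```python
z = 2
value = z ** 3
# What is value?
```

Trace (tracking value):
z = 2  # -> z = 2
value = z ** 3  # -> value = 8

Answer: 8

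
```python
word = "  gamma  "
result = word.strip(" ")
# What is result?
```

Trace (tracking result):
word = '  gamma  '  # -> word = '  gamma  '
result = word.strip(' ')  # -> result = 'gamma'

Answer: 'gamma'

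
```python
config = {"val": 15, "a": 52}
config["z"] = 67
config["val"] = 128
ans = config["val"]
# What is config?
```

Answer: {'val': 128, 'a': 52, 'z': 67}

Derivation:
Trace (tracking config):
config = {'val': 15, 'a': 52}  # -> config = {'val': 15, 'a': 52}
config['z'] = 67  # -> config = {'val': 15, 'a': 52, 'z': 67}
config['val'] = 128  # -> config = {'val': 128, 'a': 52, 'z': 67}
ans = config['val']  # -> ans = 128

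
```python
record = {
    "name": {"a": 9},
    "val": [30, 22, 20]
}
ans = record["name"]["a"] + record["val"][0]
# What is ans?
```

Answer: 39

Derivation:
Trace (tracking ans):
record = {'name': {'a': 9}, 'val': [30, 22, 20]}  # -> record = {'name': {'a': 9}, 'val': [30, 22, 20]}
ans = record['name']['a'] + record['val'][0]  # -> ans = 39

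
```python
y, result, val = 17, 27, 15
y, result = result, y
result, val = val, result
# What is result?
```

Answer: 15

Derivation:
Trace (tracking result):
y, result, val = (17, 27, 15)  # -> y = 17, result = 27, val = 15
y, result = (result, y)  # -> y = 27, result = 17
result, val = (val, result)  # -> result = 15, val = 17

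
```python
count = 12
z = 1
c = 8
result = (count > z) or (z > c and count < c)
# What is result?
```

Answer: True

Derivation:
Trace (tracking result):
count = 12  # -> count = 12
z = 1  # -> z = 1
c = 8  # -> c = 8
result = count > z or (z > c and count < c)  # -> result = True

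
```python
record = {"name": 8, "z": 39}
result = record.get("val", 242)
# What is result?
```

Trace (tracking result):
record = {'name': 8, 'z': 39}  # -> record = {'name': 8, 'z': 39}
result = record.get('val', 242)  # -> result = 242

Answer: 242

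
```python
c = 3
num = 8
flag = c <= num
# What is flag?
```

Trace (tracking flag):
c = 3  # -> c = 3
num = 8  # -> num = 8
flag = c <= num  # -> flag = True

Answer: True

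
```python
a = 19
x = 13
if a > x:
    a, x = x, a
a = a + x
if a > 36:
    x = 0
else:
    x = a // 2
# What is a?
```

Answer: 32

Derivation:
Trace (tracking a):
a = 19  # -> a = 19
x = 13  # -> x = 13
if a > x:  # condition is True
    a, x = (x, a)  # -> a = 13, x = 19
a = a + x  # -> a = 32
if a > 36:  # condition is False
else:
    x = a // 2  # -> x = 16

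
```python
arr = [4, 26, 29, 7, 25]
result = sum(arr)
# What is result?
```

Trace (tracking result):
arr = [4, 26, 29, 7, 25]  # -> arr = [4, 26, 29, 7, 25]
result = sum(arr)  # -> result = 91

Answer: 91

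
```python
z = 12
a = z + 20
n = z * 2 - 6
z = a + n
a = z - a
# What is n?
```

Trace (tracking n):
z = 12  # -> z = 12
a = z + 20  # -> a = 32
n = z * 2 - 6  # -> n = 18
z = a + n  # -> z = 50
a = z - a  # -> a = 18

Answer: 18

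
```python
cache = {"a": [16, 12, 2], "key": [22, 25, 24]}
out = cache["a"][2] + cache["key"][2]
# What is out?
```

Answer: 26

Derivation:
Trace (tracking out):
cache = {'a': [16, 12, 2], 'key': [22, 25, 24]}  # -> cache = {'a': [16, 12, 2], 'key': [22, 25, 24]}
out = cache['a'][2] + cache['key'][2]  # -> out = 26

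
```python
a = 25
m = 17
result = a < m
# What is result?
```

Answer: False

Derivation:
Trace (tracking result):
a = 25  # -> a = 25
m = 17  # -> m = 17
result = a < m  # -> result = False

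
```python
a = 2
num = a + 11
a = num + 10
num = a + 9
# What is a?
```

Answer: 23

Derivation:
Trace (tracking a):
a = 2  # -> a = 2
num = a + 11  # -> num = 13
a = num + 10  # -> a = 23
num = a + 9  # -> num = 32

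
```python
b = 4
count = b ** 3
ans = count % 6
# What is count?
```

Trace (tracking count):
b = 4  # -> b = 4
count = b ** 3  # -> count = 64
ans = count % 6  # -> ans = 4

Answer: 64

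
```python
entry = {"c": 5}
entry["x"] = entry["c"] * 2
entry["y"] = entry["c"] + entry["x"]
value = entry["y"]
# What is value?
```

Answer: 15

Derivation:
Trace (tracking value):
entry = {'c': 5}  # -> entry = {'c': 5}
entry['x'] = entry['c'] * 2  # -> entry = {'c': 5, 'x': 10}
entry['y'] = entry['c'] + entry['x']  # -> entry = {'c': 5, 'x': 10, 'y': 15}
value = entry['y']  # -> value = 15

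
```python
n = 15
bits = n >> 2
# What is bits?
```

Trace (tracking bits):
n = 15  # -> n = 15
bits = n >> 2  # -> bits = 3

Answer: 3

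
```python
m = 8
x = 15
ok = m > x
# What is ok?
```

Trace (tracking ok):
m = 8  # -> m = 8
x = 15  # -> x = 15
ok = m > x  # -> ok = False

Answer: False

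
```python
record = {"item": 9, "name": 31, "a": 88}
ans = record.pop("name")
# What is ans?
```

Trace (tracking ans):
record = {'item': 9, 'name': 31, 'a': 88}  # -> record = {'item': 9, 'name': 31, 'a': 88}
ans = record.pop('name')  # -> ans = 31

Answer: 31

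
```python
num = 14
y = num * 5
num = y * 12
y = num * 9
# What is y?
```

Answer: 7560

Derivation:
Trace (tracking y):
num = 14  # -> num = 14
y = num * 5  # -> y = 70
num = y * 12  # -> num = 840
y = num * 9  # -> y = 7560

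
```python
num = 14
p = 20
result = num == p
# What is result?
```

Answer: False

Derivation:
Trace (tracking result):
num = 14  # -> num = 14
p = 20  # -> p = 20
result = num == p  # -> result = False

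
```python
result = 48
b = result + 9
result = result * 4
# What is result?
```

Answer: 192

Derivation:
Trace (tracking result):
result = 48  # -> result = 48
b = result + 9  # -> b = 57
result = result * 4  # -> result = 192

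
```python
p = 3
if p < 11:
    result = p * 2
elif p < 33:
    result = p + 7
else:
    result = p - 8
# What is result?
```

Trace (tracking result):
p = 3  # -> p = 3
if p < 11:  # condition is True
    result = p * 2  # -> result = 6

Answer: 6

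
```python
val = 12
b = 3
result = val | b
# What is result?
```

Trace (tracking result):
val = 12  # -> val = 12
b = 3  # -> b = 3
result = val | b  # -> result = 15

Answer: 15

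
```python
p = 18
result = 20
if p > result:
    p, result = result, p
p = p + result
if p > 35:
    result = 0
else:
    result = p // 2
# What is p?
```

Answer: 38

Derivation:
Trace (tracking p):
p = 18  # -> p = 18
result = 20  # -> result = 20
if p > result:  # condition is False
p = p + result  # -> p = 38
if p > 35:  # condition is True
    result = 0  # -> result = 0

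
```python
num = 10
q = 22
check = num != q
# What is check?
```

Trace (tracking check):
num = 10  # -> num = 10
q = 22  # -> q = 22
check = num != q  # -> check = True

Answer: True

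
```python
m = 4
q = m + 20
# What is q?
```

Answer: 24

Derivation:
Trace (tracking q):
m = 4  # -> m = 4
q = m + 20  # -> q = 24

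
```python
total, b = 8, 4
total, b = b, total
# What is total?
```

Answer: 4

Derivation:
Trace (tracking total):
total, b = (8, 4)  # -> total = 8, b = 4
total, b = (b, total)  # -> total = 4, b = 8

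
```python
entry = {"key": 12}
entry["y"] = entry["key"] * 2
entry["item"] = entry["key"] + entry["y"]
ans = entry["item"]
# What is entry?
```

Answer: {'key': 12, 'y': 24, 'item': 36}

Derivation:
Trace (tracking entry):
entry = {'key': 12}  # -> entry = {'key': 12}
entry['y'] = entry['key'] * 2  # -> entry = {'key': 12, 'y': 24}
entry['item'] = entry['key'] + entry['y']  # -> entry = {'key': 12, 'y': 24, 'item': 36}
ans = entry['item']  # -> ans = 36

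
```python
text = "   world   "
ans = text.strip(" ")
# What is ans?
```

Answer: 'world'

Derivation:
Trace (tracking ans):
text = '   world   '  # -> text = '   world   '
ans = text.strip(' ')  # -> ans = 'world'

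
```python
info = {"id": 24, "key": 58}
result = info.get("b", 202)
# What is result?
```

Trace (tracking result):
info = {'id': 24, 'key': 58}  # -> info = {'id': 24, 'key': 58}
result = info.get('b', 202)  # -> result = 202

Answer: 202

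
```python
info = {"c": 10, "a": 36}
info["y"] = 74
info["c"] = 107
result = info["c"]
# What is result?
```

Trace (tracking result):
info = {'c': 10, 'a': 36}  # -> info = {'c': 10, 'a': 36}
info['y'] = 74  # -> info = {'c': 10, 'a': 36, 'y': 74}
info['c'] = 107  # -> info = {'c': 107, 'a': 36, 'y': 74}
result = info['c']  # -> result = 107

Answer: 107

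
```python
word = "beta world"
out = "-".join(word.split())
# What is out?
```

Trace (tracking out):
word = 'beta world'  # -> word = 'beta world'
out = '-'.join(word.split())  # -> out = 'beta-world'

Answer: 'beta-world'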